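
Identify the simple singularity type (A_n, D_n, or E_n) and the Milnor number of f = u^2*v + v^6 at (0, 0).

Type D7, Milnor number mu = 7.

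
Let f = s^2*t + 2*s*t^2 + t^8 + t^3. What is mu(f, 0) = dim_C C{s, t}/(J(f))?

9

The Hessian of f at 0 has rank 0. Corank 2; j^3 = t*(s + t)^2 has shape L^2 M (L != M), so D-series; mu = 9 gives D_9.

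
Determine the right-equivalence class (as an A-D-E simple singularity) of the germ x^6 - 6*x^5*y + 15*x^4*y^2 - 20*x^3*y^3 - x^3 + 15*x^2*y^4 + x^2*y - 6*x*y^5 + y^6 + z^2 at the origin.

The Hessian of f at 0 has rank 1. Corank 2; j^3 = -x^2*(x - y) has shape L^2 M (L != M), so D-series; mu = 7 gives D_7.

D_{7}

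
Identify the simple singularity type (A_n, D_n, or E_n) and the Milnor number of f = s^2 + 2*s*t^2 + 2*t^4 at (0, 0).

Type A_3, Milnor number mu = 3.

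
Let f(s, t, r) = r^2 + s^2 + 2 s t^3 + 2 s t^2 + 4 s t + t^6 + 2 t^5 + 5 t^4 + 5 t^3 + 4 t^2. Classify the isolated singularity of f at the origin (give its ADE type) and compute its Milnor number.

Type A_2, Milnor number mu = 2.

The Hessian of f at 0 has rank 2. Corank 1: A-series; mu = 2 gives A_2.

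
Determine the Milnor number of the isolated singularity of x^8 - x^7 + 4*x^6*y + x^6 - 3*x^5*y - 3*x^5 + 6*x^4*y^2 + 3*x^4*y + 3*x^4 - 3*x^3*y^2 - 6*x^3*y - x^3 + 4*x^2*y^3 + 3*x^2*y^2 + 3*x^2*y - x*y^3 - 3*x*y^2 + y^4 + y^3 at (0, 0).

7

The Hessian of f at 0 is [[0, 0], [0, 0]] with rank 0, so corank 2. A Groebner basis of the Jacobian ideal J(f) in C{x,y} is {3*x^2/4 - 3*x*y/2 + y^4 + y^3/4 + 3*y^2/4, x^3 + 3*x^2/2 - 3*x*y - y^3/2 + 3*y^2/2, x^2*y + 5*x^2/4 - 5*x*y/2 - 7*y^3/12 + 5*y^2/4, 3*x^2/4 + x*y^2 - 3*x*y/2 - 3*y^3/4 + 3*y^2/4}; counting standard monomials gives mu = 7. Corank 2; j^3 = -(x - y)^3 is a perfect cube, so E-series; the 4-jet and mu = 7 give E_7.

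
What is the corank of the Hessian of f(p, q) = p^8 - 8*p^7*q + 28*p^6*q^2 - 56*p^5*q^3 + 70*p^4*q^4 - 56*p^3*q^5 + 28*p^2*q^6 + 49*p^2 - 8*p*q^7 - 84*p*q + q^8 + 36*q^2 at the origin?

1

The Hessian at 0 is [[98, -84], [-84, 72]] of rank 1; hence corank 1.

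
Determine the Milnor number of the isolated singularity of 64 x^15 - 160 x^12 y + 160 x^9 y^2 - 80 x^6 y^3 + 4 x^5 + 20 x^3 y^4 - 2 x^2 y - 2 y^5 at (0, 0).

6

The Hessian of f at 0 has rank 0. Corank 2; j^3 = -2*x^2*y has shape L^2 M (L != M), so D-series; mu = 6 gives D_6.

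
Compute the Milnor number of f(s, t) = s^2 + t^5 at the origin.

4

The Hessian of f at 0 has rank 1. Corank 1: A-series; mu = 4 gives A_4.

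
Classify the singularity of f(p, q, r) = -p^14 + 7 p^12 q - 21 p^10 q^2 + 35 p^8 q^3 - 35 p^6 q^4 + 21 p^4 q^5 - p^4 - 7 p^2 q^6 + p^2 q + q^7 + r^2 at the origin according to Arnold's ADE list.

D_8

The Hessian of f at 0 is [[0, 0, 0], [0, 0, 0], [0, 0, 2]] with rank 1, so corank 2. A Groebner basis of the Jacobian ideal J(f) in C{p,q,r} is {p^2/7 + q^6, p^3, p*q, r}; counting standard monomials gives mu = 8. Corank 2; j^3 = p^2*q has shape L^2 M (L != M), so D-series; mu = 8 gives D_8.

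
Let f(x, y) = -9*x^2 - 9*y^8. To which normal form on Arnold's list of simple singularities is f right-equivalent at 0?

The Hessian of f at 0 has rank 1. Corank 1: A-series; mu = 7 gives A_7.

A_{7}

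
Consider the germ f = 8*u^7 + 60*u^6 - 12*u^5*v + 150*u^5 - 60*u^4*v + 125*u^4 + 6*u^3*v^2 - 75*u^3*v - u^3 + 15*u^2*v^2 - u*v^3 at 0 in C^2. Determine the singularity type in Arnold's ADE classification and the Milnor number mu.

Type E7, Milnor number mu = 7.

The Hessian of f at 0 is [[0, 0], [0, 0]] with rank 0, so corank 2. A Groebner basis of the Jacobian ideal J(f) in C{u,v} is {3*u^2/25 + v^4 + v^3/25, u^3, u^2*v - u^2/25 - v^3/75, -2*u^2/5 + u*v^2 - 2*v^3/15}; counting standard monomials gives mu = 7. Corank 2; j^3 = -u^3 is a perfect cube, so E-series; the 4-jet and mu = 7 give E_7.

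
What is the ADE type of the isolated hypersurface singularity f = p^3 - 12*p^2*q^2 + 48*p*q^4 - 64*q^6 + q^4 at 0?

E_6

The Hessian of f at 0 is [[0, 0], [0, 0]] with rank 0, so corank 2. A Groebner basis of the Jacobian ideal J(f) in C{p,q} is {p^3, p^2*q, -p^2/8 + p*q^2, q^3}; counting standard monomials gives mu = 6. Corank 2; j^3 = p^3 is a perfect cube, so E-series; the 4-jet and mu = 6 give E_6.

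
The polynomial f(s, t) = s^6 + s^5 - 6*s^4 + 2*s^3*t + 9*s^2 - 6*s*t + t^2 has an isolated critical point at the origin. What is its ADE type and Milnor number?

The Hessian of f at 0 is [[18, -6], [-6, 2]] with rank 1, so corank 1. A Groebner basis of the Jacobian ideal J(f) in C{s,t} is {-81*s + t^3 + 27*t, s^2 - t^2/9, s*t - t^2/3}; counting standard monomials gives mu = 4. Corank 1: A-series; mu = 4 gives A_4.

Type A_{4}, Milnor number mu = 4.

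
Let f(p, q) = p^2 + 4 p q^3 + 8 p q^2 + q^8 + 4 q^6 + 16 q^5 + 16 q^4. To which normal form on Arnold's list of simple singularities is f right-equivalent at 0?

A_{7}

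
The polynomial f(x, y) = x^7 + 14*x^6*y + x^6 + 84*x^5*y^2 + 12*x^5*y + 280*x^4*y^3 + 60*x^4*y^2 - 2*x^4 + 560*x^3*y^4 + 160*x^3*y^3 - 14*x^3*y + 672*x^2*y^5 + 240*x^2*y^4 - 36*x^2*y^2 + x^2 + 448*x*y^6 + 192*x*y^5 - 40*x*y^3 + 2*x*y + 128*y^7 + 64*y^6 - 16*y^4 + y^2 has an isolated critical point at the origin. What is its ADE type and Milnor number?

The Hessian of f at 0 is [[2, 2], [2, 2]] with rank 1, so corank 1. A Groebner basis of the Jacobian ideal J(f) in C{x,y} is {-x*y + y^4 - y^2, x*y^2 - x/3 + 4*y^3/3 - y/3, x^2 + 2*x*y + y^2}; counting standard monomials gives mu = 6. Corank 1: A-series; mu = 6 gives A_6.

Type A_6, Milnor number mu = 6.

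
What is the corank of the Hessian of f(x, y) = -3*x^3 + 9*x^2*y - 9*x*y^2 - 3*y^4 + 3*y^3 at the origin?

2

The Hessian at 0 is [[0, 0], [0, 0]] of rank 0; hence corank 2.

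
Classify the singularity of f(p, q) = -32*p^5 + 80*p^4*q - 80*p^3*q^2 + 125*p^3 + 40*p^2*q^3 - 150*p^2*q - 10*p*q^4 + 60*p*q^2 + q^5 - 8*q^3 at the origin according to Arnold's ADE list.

E_8

The Hessian of f at 0 is [[0, 0], [0, 0]] with rank 0, so corank 2. A Groebner basis of the Jacobian ideal J(f) in C{p,q} is {q^5, p*q^3 - 17*q^4/40, p^2 - 4*p*q/5 + 4*q^2/25}; counting standard monomials gives mu = 8. Corank 2; j^3 = (5*p - 2*q)^3 is a perfect cube, so E-series; the 5-jet and mu = 8 give E_8.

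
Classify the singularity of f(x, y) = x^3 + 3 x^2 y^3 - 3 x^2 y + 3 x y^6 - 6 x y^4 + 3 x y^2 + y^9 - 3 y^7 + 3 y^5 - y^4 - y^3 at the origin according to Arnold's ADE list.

The Hessian of f at 0 has rank 0. Corank 2; j^3 = (x - y)^3 is a perfect cube, so E-series; the 4-jet and mu = 6 give E_6.

E_6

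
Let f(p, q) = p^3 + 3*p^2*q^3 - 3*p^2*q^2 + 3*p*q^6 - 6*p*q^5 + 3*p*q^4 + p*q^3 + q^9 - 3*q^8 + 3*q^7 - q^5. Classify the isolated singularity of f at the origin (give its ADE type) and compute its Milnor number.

Type E_7, Milnor number mu = 7.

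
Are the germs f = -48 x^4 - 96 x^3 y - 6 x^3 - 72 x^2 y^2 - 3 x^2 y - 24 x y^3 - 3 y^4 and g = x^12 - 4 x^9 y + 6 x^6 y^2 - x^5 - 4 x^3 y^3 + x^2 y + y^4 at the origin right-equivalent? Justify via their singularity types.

The Hessian of f at 0 has rank 0. Corank 2; j^3 = -3*x^2*(2*x + y) has shape L^2 M (L != M), so D-series; mu = 5 gives D_5. The Hessian of g at 0 has rank 0. Corank 2; j^3 = x^2*y has shape L^2 M (L != M), so D-series; mu = 5 gives D_5. Both have type D_5, hence right-equivalent.

Yes.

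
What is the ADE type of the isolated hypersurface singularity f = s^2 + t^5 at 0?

The Hessian of f at 0 is [[2, 0], [0, 0]] with rank 1, so corank 1. A Groebner basis of the Jacobian ideal J(f) in C{s,t} is {t^4, s}; counting standard monomials gives mu = 4. Corank 1: A-series; mu = 4 gives A_4.

A_4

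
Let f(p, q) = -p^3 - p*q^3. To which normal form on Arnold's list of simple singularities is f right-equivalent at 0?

The Hessian of f at 0 is [[0, 0], [0, 0]] with rank 0, so corank 2. A Groebner basis of the Jacobian ideal J(f) in C{p,q} is {p^3, p*q^2, 3*p^2 + q^3}; counting standard monomials gives mu = 7. Corank 2; j^3 = -p^3 is a perfect cube, so E-series; the 4-jet and mu = 7 give E_7.

E_7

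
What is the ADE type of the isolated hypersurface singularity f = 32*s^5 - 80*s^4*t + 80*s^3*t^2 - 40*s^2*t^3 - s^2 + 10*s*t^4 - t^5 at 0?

A_4

The Hessian of f at 0 has rank 1. Corank 1: A-series; mu = 4 gives A_4.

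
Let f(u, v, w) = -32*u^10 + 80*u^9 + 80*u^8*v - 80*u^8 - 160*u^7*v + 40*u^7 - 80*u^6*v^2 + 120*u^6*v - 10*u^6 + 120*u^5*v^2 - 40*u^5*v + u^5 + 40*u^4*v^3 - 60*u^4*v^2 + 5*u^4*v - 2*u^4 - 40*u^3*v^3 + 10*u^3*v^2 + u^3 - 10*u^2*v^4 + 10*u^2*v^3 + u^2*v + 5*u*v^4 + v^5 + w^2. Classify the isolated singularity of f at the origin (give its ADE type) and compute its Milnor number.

Type D_{6}, Milnor number mu = 6.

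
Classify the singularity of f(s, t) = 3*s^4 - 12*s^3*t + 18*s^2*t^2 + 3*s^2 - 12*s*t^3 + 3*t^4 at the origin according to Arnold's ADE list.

A_{3}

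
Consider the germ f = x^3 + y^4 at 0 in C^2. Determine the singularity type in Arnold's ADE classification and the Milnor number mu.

The Hessian of f at 0 is [[0, 0], [0, 0]] with rank 0, so corank 2. A Groebner basis of the Jacobian ideal J(f) in C{x,y} is {y^3, x^2}; counting standard monomials gives mu = 6. Corank 2; j^3 = x^3 is a perfect cube, so E-series; the 4-jet and mu = 6 give E_6.

Type E6, Milnor number mu = 6.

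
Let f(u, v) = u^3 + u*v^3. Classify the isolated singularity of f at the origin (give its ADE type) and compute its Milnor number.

Type E7, Milnor number mu = 7.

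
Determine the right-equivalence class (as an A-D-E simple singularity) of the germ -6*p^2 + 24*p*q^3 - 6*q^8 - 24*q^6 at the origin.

A_7

The Hessian of f at 0 is [[-12, 0], [0, 0]] with rank 1, so corank 1. A Groebner basis of the Jacobian ideal J(f) in C{p,q} is {p^3, p^2*q, -p/2 + q^3}; counting standard monomials gives mu = 7. Corank 1: A-series; mu = 7 gives A_7.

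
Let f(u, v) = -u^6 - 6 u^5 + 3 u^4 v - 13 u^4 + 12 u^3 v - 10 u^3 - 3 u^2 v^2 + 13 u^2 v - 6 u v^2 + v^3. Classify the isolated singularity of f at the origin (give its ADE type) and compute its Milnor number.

Type D_4, Milnor number mu = 4.

The Hessian of f at 0 has rank 0. Corank 2; j^3 = -(2*u - v)*(5*u^2 - 4*u*v + v^2) splits into three distinct lines over C (the quadratic factor has nonzero discriminant), so D_4.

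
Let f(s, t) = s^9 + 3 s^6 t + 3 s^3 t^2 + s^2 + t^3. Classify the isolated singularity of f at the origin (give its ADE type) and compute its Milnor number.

Type A_2, Milnor number mu = 2.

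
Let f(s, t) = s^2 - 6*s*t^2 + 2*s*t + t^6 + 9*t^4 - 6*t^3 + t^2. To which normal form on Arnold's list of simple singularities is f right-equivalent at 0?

A_{5}

The Hessian of f at 0 has rank 1. Corank 1: A-series; mu = 5 gives A_5.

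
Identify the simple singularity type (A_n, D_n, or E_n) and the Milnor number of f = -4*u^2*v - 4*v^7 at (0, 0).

The Hessian of f at 0 has rank 0. Corank 2; j^3 = -4*u^2*v has shape L^2 M (L != M), so D-series; mu = 8 gives D_8.

Type D_8, Milnor number mu = 8.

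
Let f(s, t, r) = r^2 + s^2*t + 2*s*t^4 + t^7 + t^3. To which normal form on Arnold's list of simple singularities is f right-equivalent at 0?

D_4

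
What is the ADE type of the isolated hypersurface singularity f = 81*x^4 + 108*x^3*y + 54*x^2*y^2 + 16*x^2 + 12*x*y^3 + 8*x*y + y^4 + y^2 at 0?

A_3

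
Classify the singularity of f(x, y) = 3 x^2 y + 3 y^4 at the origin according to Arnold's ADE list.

D_{5}

The Hessian of f at 0 has rank 0. Corank 2; j^3 = 3*x^2*y has shape L^2 M (L != M), so D-series; mu = 5 gives D_5.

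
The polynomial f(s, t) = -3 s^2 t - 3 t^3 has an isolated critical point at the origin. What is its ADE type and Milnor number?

The Hessian of f at 0 is [[0, 0], [0, 0]] with rank 0, so corank 2. A Groebner basis of the Jacobian ideal J(f) in C{s,t} is {t^3, s^2 + 3*t^2, s*t}; counting standard monomials gives mu = 4. Corank 2; j^3 = -3*t*(s^2 + t^2) splits into three distinct lines over C (the quadratic factor has nonzero discriminant), so D_4.

Type D4, Milnor number mu = 4.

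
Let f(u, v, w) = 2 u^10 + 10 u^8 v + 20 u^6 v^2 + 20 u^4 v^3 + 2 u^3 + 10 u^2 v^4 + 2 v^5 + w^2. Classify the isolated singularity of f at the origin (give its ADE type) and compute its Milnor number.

Type E_{8}, Milnor number mu = 8.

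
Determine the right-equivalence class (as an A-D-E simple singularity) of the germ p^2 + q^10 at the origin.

The Hessian of f at 0 has rank 1. Corank 1: A-series; mu = 9 gives A_9.

A_{9}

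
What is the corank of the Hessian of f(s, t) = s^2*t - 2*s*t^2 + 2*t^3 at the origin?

The Hessian at 0 is [[0, 0], [0, 0]] of rank 0; hence corank 2.

2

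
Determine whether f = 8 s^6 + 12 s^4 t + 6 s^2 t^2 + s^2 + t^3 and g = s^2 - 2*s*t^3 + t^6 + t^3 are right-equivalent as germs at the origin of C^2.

Yes.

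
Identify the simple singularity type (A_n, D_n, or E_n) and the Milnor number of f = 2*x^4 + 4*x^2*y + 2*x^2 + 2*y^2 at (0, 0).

Type A_{1}, Milnor number mu = 1.

The Hessian of f at 0 has rank 2. Corank 0: nondegenerate Morse point, so A_1.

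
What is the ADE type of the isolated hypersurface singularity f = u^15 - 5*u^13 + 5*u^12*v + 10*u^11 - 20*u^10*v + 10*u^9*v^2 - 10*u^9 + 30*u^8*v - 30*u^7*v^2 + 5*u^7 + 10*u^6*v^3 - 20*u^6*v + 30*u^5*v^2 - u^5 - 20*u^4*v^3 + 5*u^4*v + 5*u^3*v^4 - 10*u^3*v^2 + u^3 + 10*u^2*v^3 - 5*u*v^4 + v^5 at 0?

The Hessian of f at 0 is [[0, 0], [0, 0]] with rank 0, so corank 2. A Groebner basis of the Jacobian ideal J(f) in C{u,v} is {v^5, u*v^3 - v^4/4, u^2}; counting standard monomials gives mu = 8. Corank 2; j^3 = u^3 is a perfect cube, so E-series; the 5-jet and mu = 8 give E_8.

E_8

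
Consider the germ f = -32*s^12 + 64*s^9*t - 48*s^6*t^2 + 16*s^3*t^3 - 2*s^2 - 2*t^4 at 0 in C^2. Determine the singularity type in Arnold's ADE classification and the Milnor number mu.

Type A_{3}, Milnor number mu = 3.

The Hessian of f at 0 is [[-4, 0], [0, 0]] with rank 1, so corank 1. A Groebner basis of the Jacobian ideal J(f) in C{s,t} is {t^3, s}; counting standard monomials gives mu = 3. Corank 1: A-series; mu = 3 gives A_3.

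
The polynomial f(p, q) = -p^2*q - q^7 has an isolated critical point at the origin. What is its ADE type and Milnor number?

The Hessian of f at 0 has rank 0. Corank 2; j^3 = -p^2*q has shape L^2 M (L != M), so D-series; mu = 8 gives D_8.

Type D_{8}, Milnor number mu = 8.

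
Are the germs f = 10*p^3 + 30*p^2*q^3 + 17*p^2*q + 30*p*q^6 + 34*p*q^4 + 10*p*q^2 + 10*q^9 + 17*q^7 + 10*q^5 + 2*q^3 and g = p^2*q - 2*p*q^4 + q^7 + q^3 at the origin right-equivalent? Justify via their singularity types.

The Hessian of f at 0 has rank 0. Corank 2; j^3 = (2*p + q)*(5*p^2 + 6*p*q + 2*q^2) splits into three distinct lines over C (the quadratic factor has nonzero discriminant), so D_4. The Hessian of g at 0 has rank 0. Corank 2; j^3 = q*(p^2 + q^2) splits into three distinct lines over C (the quadratic factor has nonzero discriminant), so D_4. Both have type D_4, hence right-equivalent.

Yes.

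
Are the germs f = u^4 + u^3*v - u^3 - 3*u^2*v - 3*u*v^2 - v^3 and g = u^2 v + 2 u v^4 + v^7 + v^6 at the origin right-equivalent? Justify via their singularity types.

No.

The Hessian of f at 0 has rank 0. Corank 2; j^3 = -(u + v)^3 is a perfect cube, so E-series; the 4-jet and mu = 7 give E_7. The Hessian of g at 0 has rank 0. Corank 2; j^3 = u^2*v has shape L^2 M (L != M), so D-series; mu = 7 gives D_7. f is E_7 but g is D_7, hence not right-equivalent.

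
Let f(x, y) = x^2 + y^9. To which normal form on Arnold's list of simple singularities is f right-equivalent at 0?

The Hessian of f at 0 is [[2, 0], [0, 0]] with rank 1, so corank 1. A Groebner basis of the Jacobian ideal J(f) in C{x,y} is {y^8, x}; counting standard monomials gives mu = 8. Corank 1: A-series; mu = 8 gives A_8.

A_8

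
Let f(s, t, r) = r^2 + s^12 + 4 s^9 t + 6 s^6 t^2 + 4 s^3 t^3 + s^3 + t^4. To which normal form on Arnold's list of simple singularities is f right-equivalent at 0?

The Hessian of f at 0 has rank 1. Corank 2; j^3 = s^3 is a perfect cube, so E-series; the 4-jet and mu = 6 give E_6.

E_{6}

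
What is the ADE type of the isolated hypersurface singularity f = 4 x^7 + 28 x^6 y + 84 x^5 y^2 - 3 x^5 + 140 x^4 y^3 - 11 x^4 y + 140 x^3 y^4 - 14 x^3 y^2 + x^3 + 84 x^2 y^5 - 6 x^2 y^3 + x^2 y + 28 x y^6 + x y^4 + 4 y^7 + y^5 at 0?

D_6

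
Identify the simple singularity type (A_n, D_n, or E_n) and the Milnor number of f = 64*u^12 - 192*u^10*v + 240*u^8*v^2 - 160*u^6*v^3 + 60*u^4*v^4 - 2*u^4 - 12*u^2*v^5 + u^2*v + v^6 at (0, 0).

The Hessian of f at 0 has rank 0. Corank 2; j^3 = u^2*v has shape L^2 M (L != M), so D-series; mu = 7 gives D_7.

Type D7, Milnor number mu = 7.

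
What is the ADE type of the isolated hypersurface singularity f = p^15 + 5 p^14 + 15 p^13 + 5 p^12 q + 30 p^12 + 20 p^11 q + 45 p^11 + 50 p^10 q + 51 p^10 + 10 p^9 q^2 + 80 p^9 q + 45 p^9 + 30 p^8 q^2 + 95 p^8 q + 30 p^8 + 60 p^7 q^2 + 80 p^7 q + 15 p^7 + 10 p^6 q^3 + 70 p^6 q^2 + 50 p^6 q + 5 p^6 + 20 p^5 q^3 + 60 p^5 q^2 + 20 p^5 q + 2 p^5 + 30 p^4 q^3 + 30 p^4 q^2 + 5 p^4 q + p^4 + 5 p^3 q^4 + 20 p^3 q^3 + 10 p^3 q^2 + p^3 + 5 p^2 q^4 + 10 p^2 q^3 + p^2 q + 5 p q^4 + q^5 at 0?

The Hessian of f at 0 has rank 0. Corank 2; j^3 = p^2*(p + q) has shape L^2 M (L != M), so D-series; mu = 6 gives D_6.

D_{6}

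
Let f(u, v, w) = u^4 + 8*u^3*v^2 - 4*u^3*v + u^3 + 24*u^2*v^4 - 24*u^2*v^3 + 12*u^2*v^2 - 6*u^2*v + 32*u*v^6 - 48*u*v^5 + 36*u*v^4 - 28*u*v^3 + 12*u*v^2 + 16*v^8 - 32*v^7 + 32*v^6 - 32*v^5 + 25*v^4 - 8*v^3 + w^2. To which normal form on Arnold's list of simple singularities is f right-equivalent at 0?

The Hessian of f at 0 has rank 1. Corank 2; j^3 = (u - 2*v)^3 is a perfect cube, so E-series; the 4-jet and mu = 6 give E_6.

E6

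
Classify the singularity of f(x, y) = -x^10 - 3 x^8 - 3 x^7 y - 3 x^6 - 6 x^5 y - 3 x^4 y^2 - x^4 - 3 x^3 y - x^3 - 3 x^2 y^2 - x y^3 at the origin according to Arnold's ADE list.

E_{7}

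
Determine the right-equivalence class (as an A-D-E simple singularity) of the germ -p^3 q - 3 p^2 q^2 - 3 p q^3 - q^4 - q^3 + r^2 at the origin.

The Hessian of f at 0 is [[0, 0, 0], [0, 0, 0], [0, 0, 2]] with rank 1, so corank 2. A Groebner basis of the Jacobian ideal J(f) in C{p,q,r} is {p^3 - 3*p*q^2 + 3*q^2, p^2*q + 2*p*q^2, q^3, r}; counting standard monomials gives mu = 7. Corank 2; j^3 = -q^3 is a perfect cube, so E-series; the 4-jet and mu = 7 give E_7.

E_{7}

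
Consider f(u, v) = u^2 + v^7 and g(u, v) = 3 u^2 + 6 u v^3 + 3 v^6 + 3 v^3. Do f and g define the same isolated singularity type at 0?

No.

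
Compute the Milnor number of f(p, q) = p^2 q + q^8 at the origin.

The Hessian of f at 0 is [[0, 0], [0, 0]] with rank 0, so corank 2. A Groebner basis of the Jacobian ideal J(f) in C{p,q} is {p^2/8 + q^7, p^3, p*q}; counting standard monomials gives mu = 9. Corank 2; j^3 = p^2*q has shape L^2 M (L != M), so D-series; mu = 9 gives D_9.

9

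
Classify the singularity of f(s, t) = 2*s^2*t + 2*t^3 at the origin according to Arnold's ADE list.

D_4

The Hessian of f at 0 is [[0, 0], [0, 0]] with rank 0, so corank 2. A Groebner basis of the Jacobian ideal J(f) in C{s,t} is {t^3, s^2 + 3*t^2, s*t}; counting standard monomials gives mu = 4. Corank 2; j^3 = 2*t*(s^2 + t^2) splits into three distinct lines over C (the quadratic factor has nonzero discriminant), so D_4.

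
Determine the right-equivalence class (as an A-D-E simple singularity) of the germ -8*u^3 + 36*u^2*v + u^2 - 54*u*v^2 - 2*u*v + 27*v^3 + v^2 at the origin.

A_2

The Hessian of f at 0 has rank 1. Corank 1: A-series; mu = 2 gives A_2.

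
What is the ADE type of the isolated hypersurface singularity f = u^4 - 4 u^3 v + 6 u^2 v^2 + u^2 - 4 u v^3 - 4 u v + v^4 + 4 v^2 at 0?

A_{3}

The Hessian of f at 0 is [[2, -4], [-4, 8]] with rank 1, so corank 1. A Groebner basis of the Jacobian ideal J(f) in C{u,v} is {v^3, u - 2*v}; counting standard monomials gives mu = 3. Corank 1: A-series; mu = 3 gives A_3.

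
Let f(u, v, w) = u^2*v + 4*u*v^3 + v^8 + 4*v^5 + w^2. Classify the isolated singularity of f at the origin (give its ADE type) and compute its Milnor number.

Type D9, Milnor number mu = 9.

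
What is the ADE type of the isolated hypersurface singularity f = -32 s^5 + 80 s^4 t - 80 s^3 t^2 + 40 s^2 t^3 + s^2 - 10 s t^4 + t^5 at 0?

The Hessian of f at 0 has rank 1. Corank 1: A-series; mu = 4 gives A_4.

A4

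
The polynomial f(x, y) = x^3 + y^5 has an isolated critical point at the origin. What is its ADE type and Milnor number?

The Hessian of f at 0 is [[0, 0], [0, 0]] with rank 0, so corank 2. A Groebner basis of the Jacobian ideal J(f) in C{x,y} is {y^4, x^2}; counting standard monomials gives mu = 8. Corank 2; j^3 = x^3 is a perfect cube, so E-series; the 5-jet and mu = 8 give E_8.

Type E_8, Milnor number mu = 8.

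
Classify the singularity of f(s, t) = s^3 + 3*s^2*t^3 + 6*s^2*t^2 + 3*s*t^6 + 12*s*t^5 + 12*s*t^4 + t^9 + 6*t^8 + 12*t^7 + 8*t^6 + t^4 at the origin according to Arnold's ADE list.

E_{6}

The Hessian of f at 0 has rank 0. Corank 2; j^3 = s^3 is a perfect cube, so E-series; the 4-jet and mu = 6 give E_6.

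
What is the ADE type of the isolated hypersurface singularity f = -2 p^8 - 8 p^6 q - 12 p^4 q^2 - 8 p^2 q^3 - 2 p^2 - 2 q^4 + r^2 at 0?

A_3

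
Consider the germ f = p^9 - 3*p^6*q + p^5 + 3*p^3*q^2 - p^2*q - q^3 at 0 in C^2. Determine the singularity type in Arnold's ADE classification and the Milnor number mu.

Type D_{4}, Milnor number mu = 4.

The Hessian of f at 0 has rank 0. Corank 2; j^3 = -q*(p^2 + q^2) splits into three distinct lines over C (the quadratic factor has nonzero discriminant), so D_4.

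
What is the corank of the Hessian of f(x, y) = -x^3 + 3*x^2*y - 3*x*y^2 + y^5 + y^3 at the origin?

2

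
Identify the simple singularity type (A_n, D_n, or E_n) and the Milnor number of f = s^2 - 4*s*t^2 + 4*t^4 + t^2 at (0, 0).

Type A_1, Milnor number mu = 1.

The Hessian of f at 0 has rank 2. Corank 0: nondegenerate Morse point, so A_1.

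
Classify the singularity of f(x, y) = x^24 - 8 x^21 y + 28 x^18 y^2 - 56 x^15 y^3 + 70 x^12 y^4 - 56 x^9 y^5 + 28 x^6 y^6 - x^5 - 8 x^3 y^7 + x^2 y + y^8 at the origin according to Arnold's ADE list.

The Hessian of f at 0 is [[0, 0], [0, 0]] with rank 0, so corank 2. A Groebner basis of the Jacobian ideal J(f) in C{x,y} is {x^2/8 + y^7, x^3, x*y}; counting standard monomials gives mu = 9. Corank 2; j^3 = x^2*y has shape L^2 M (L != M), so D-series; mu = 9 gives D_9.

D_{9}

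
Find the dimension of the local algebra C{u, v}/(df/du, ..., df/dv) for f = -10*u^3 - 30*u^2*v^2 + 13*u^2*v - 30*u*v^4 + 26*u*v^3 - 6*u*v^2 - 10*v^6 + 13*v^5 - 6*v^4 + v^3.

4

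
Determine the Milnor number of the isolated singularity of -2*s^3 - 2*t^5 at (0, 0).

8

The Hessian of f at 0 has rank 0. Corank 2; j^3 = -2*s^3 is a perfect cube, so E-series; the 5-jet and mu = 8 give E_8.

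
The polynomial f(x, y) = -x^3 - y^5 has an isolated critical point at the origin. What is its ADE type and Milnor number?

The Hessian of f at 0 is [[0, 0], [0, 0]] with rank 0, so corank 2. A Groebner basis of the Jacobian ideal J(f) in C{x,y} is {y^4, x^2}; counting standard monomials gives mu = 8. Corank 2; j^3 = -x^3 is a perfect cube, so E-series; the 5-jet and mu = 8 give E_8.

Type E8, Milnor number mu = 8.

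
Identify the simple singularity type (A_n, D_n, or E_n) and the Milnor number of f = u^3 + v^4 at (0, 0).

Type E_{6}, Milnor number mu = 6.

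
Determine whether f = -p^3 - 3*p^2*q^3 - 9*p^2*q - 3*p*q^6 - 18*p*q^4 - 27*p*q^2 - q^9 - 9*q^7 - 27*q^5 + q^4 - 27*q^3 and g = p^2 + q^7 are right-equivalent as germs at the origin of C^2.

The Hessian of f at 0 is [[0, 0], [0, 0]] with rank 0, so corank 2. A Groebner basis of the Jacobian ideal J(f) in C{p,q} is {q^3, p^2 + 6*p*q + 9*q^2}; counting standard monomials gives mu = 6. Corank 2; j^3 = -(p + 3*q)^3 is a perfect cube, so E-series; the 4-jet and mu = 6 give E_6. The Hessian of g at 0 is [[2, 0], [0, 0]] with rank 1, so corank 1. A Groebner basis of the Jacobian ideal J(g) in C{p,q} is {q^6, p}; counting standard monomials gives mu = 6. Corank 1: A-series; mu = 6 gives A_6. f is E_6 but g is A_6, hence not right-equivalent.

No.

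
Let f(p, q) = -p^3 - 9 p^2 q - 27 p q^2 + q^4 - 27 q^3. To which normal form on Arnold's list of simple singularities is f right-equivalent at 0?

The Hessian of f at 0 has rank 0. Corank 2; j^3 = -(p + 3*q)^3 is a perfect cube, so E-series; the 4-jet and mu = 6 give E_6.

E_{6}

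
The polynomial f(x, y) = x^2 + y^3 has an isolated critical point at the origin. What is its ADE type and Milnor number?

The Hessian of f at 0 is [[2, 0], [0, 0]] with rank 1, so corank 1. A Groebner basis of the Jacobian ideal J(f) in C{x,y} is {y^2, x}; counting standard monomials gives mu = 2. Corank 1: A-series; mu = 2 gives A_2.

Type A_{2}, Milnor number mu = 2.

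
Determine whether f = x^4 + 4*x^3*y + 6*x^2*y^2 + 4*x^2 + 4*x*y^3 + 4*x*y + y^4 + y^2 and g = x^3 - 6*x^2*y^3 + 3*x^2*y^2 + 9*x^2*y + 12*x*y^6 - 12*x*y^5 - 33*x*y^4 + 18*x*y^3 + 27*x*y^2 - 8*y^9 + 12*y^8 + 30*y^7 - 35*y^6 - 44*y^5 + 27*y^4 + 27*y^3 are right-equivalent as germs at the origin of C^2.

The Hessian of f at 0 is [[8, 4], [4, 2]] with rank 1, so corank 1. A Groebner basis of the Jacobian ideal J(f) in C{x,y} is {y^3, x + y/2}; counting standard monomials gives mu = 3. Corank 1: A-series; mu = 3 gives A_3. The Hessian of g at 0 is [[0, 0], [0, 0]] with rank 0, so corank 2. A Groebner basis of the Jacobian ideal J(g) in C{x,y} is {-x^2/4 + x*y^3 - x*y^2/2 - 3*x*y/2 - 3*y^3/2 - 9*y^2/4, y^4, x^3 - 9*x^2/2 - 36*x*y^2 - 27*x*y - 81*y^3 - 81*y^2/2, x^2*y + x^2/2 + 7*x*y^2 + 3*x*y + 12*y^3 + 9*y^2/2}; counting standard monomials gives mu = 8. Corank 2; j^3 = (x + 3*y)^3 is a perfect cube, so E-series; the 5-jet and mu = 8 give E_8. f is A_3 but g is E_8, hence not right-equivalent.

No.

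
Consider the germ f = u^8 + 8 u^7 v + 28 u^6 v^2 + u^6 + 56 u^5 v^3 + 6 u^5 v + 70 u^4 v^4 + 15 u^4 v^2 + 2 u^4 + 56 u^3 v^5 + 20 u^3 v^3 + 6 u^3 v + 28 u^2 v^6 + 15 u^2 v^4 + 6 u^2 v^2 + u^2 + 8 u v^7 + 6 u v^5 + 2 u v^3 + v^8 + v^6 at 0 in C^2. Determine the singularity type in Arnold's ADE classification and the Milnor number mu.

Type A7, Milnor number mu = 7.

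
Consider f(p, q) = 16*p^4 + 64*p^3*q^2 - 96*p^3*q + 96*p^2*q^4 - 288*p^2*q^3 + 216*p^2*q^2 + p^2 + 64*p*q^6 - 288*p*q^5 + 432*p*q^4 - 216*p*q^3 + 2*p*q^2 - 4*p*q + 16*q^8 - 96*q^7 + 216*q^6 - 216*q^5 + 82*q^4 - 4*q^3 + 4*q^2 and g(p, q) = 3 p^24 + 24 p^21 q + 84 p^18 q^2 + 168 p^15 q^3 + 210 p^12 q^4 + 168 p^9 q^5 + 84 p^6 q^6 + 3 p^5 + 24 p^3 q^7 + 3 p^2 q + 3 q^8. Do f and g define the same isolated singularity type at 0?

No.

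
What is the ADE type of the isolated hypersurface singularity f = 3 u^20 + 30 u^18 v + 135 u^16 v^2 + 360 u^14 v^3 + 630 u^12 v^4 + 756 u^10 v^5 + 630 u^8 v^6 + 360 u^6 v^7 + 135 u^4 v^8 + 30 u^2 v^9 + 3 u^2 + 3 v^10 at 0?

A_9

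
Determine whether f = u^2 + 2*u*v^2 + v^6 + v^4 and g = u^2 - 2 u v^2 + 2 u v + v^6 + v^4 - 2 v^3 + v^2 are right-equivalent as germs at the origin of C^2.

Yes.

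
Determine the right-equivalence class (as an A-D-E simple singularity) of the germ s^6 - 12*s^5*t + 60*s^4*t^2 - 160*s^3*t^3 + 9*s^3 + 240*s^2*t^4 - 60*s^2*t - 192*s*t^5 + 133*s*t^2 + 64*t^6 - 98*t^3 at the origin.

The Hessian of f at 0 has rank 0. Corank 2; j^3 = (s - 2*t)*(3*s - 7*t)^2 has shape L^2 M (L != M), so D-series; mu = 7 gives D_7.

D_7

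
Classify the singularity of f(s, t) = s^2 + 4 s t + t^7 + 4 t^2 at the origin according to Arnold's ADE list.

The Hessian of f at 0 has rank 1. Corank 1: A-series; mu = 6 gives A_6.

A6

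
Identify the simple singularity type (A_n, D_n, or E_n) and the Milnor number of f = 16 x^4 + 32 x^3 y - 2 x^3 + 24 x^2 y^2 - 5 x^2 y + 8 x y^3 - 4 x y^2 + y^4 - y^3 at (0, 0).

Type D_{5}, Milnor number mu = 5.

The Hessian of f at 0 is [[0, 0], [0, 0]] with rank 0, so corank 2. A Groebner basis of the Jacobian ideal J(f) in C{x,y} is {x*y^2 - x*y/8 - y^2/8, x*y/8 + y^3 + y^2/8, x^2 + 3*x*y/2 + y^2/2}; counting standard monomials gives mu = 5. Corank 2; j^3 = -(x + y)^2*(2*x + y) has shape L^2 M (L != M), so D-series; mu = 5 gives D_5.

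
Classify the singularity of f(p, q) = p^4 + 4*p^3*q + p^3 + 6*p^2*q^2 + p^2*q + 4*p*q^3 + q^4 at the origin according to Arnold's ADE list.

D5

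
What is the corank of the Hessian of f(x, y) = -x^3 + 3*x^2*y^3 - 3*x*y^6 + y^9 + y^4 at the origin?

2

Hessian at 0 has rank 0.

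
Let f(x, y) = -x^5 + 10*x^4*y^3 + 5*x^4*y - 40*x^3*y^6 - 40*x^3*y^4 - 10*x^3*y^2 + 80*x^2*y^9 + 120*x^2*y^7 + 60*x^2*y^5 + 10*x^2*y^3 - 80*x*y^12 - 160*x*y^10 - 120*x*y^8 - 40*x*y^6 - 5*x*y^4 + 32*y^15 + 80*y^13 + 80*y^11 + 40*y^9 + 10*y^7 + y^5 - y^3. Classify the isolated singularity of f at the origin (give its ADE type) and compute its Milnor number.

Type E_8, Milnor number mu = 8.

The Hessian of f at 0 is [[0, 0], [0, 0]] with rank 0, so corank 2. A Groebner basis of the Jacobian ideal J(f) in C{x,y} is {x^4 - 4*x^3*y, y^2}; counting standard monomials gives mu = 8. Corank 2; j^3 = -y^3 is a perfect cube, so E-series; the 5-jet and mu = 8 give E_8.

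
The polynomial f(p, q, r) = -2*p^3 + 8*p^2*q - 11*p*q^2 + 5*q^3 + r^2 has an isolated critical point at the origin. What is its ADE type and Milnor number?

Type D_4, Milnor number mu = 4.

The Hessian of f at 0 has rank 1. Corank 2; j^3 = -(p - q)*(2*p^2 - 6*p*q + 5*q^2) splits into three distinct lines over C (the quadratic factor has nonzero discriminant), so D_4.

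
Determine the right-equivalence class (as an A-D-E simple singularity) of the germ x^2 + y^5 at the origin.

A_{4}

The Hessian of f at 0 has rank 1. Corank 1: A-series; mu = 4 gives A_4.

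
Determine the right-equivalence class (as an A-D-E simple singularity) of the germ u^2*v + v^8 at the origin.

D9

The Hessian of f at 0 is [[0, 0], [0, 0]] with rank 0, so corank 2. A Groebner basis of the Jacobian ideal J(f) in C{u,v} is {u^2/8 + v^7, u^3, u*v}; counting standard monomials gives mu = 9. Corank 2; j^3 = u^2*v has shape L^2 M (L != M), so D-series; mu = 9 gives D_9.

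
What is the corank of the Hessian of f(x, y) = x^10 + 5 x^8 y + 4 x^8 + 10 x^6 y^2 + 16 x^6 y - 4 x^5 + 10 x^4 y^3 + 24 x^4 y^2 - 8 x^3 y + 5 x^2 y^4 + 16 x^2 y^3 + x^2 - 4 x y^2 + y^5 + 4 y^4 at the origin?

1

Hessian at 0 has rank 1.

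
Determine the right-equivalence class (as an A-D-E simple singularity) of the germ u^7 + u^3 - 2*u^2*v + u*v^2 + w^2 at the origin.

The Hessian of f at 0 is [[0, 0, 0], [0, 0, 0], [0, 0, 2]] with rank 1, so corank 2. A Groebner basis of the Jacobian ideal J(f) in C{u,v,w} is {-u*v/7 + v^6 + v^2/7, u*v^2 - v^3, u^2 - u*v, w}; counting standard monomials gives mu = 8. Corank 2; j^3 = u*(u - v)^2 has shape L^2 M (L != M), so D-series; mu = 8 gives D_8.

D_{8}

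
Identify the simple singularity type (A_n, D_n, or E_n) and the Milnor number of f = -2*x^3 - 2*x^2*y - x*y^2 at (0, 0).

The Hessian of f at 0 has rank 0. Corank 2; j^3 = -x*(2*x^2 + 2*x*y + y^2) splits into three distinct lines over C (the quadratic factor has nonzero discriminant), so D_4.

Type D_4, Milnor number mu = 4.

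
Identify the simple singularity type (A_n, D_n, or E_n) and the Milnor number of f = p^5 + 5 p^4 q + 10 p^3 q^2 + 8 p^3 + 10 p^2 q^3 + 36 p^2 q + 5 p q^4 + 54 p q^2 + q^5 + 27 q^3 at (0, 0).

The Hessian of f at 0 has rank 0. Corank 2; j^3 = (2*p + 3*q)^3 is a perfect cube, so E-series; the 5-jet and mu = 8 give E_8.

Type E_{8}, Milnor number mu = 8.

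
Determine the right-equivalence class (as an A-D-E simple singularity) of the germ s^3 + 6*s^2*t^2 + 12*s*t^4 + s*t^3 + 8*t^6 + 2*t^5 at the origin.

E_{7}

The Hessian of f at 0 has rank 0. Corank 2; j^3 = s^3 is a perfect cube, so E-series; the 4-jet and mu = 7 give E_7.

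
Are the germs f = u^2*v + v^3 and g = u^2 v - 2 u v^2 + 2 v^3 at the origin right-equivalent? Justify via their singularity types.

Yes.

The Hessian of f at 0 has rank 0. Corank 2; j^3 = v*(u^2 + v^2) splits into three distinct lines over C (the quadratic factor has nonzero discriminant), so D_4. The Hessian of g at 0 has rank 0. Corank 2; j^3 = v*(u^2 - 2*u*v + 2*v^2) splits into three distinct lines over C (the quadratic factor has nonzero discriminant), so D_4. Both have type D_4, hence right-equivalent.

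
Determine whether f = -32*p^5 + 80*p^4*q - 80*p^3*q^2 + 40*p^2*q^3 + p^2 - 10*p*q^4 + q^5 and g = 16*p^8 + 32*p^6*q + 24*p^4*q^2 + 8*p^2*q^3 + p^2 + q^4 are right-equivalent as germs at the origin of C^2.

No.

The Hessian of f at 0 has rank 1. Corank 1: A-series; mu = 4 gives A_4. The Hessian of g at 0 has rank 1. Corank 1: A-series; mu = 3 gives A_3. f is A_4 but g is A_3, hence not right-equivalent.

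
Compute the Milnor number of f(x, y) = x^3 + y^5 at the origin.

8

The Hessian of f at 0 has rank 0. Corank 2; j^3 = x^3 is a perfect cube, so E-series; the 5-jet and mu = 8 give E_8.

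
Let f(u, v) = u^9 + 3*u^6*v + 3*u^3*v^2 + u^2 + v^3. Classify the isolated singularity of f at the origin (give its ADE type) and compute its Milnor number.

Type A_2, Milnor number mu = 2.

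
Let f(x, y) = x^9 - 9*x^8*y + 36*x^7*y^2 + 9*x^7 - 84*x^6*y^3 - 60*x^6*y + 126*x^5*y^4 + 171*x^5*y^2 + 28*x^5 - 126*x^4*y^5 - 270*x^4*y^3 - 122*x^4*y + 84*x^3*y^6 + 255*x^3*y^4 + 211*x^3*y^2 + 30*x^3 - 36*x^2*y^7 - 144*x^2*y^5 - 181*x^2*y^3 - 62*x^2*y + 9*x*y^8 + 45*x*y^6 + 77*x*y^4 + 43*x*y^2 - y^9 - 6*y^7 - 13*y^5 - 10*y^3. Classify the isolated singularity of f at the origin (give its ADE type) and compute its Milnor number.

The Hessian of f at 0 has rank 0. Corank 2; j^3 = (3*x - 2*y)*(10*x^2 - 14*x*y + 5*y^2) splits into three distinct lines over C (the quadratic factor has nonzero discriminant), so D_4.

Type D_4, Milnor number mu = 4.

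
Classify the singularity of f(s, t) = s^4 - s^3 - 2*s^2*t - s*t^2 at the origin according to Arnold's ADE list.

D_{5}

The Hessian of f at 0 has rank 0. Corank 2; j^3 = -s*(s + t)^2 has shape L^2 M (L != M), so D-series; mu = 5 gives D_5.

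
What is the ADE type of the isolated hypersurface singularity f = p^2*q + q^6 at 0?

D_7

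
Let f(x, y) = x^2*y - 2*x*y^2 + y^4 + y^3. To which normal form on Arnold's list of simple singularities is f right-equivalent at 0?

D_5

The Hessian of f at 0 is [[0, 0], [0, 0]] with rank 0, so corank 2. A Groebner basis of the Jacobian ideal J(f) in C{x,y} is {x^3 + x^2/4 - y^2/4, x^2/4 + y^3 - y^2/4, x*y - y^2}; counting standard monomials gives mu = 5. Corank 2; j^3 = y*(x - y)^2 has shape L^2 M (L != M), so D-series; mu = 5 gives D_5.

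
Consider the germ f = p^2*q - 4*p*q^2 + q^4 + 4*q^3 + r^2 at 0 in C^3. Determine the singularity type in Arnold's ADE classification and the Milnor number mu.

Type D5, Milnor number mu = 5.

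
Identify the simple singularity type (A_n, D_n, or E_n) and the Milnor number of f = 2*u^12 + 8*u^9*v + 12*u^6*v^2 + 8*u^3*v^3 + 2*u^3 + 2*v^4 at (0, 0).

Type E_{6}, Milnor number mu = 6.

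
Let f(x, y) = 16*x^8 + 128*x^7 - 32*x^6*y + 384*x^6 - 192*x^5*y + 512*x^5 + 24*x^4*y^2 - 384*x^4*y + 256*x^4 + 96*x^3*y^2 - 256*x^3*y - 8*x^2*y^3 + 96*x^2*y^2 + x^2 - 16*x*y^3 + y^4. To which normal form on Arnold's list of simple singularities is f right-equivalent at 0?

The Hessian of f at 0 has rank 1. Corank 1: A-series; mu = 3 gives A_3.

A_3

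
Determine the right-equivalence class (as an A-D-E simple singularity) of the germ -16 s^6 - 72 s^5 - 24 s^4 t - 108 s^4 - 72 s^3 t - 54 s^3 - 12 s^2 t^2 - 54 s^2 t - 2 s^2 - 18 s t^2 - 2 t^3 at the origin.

A2

The Hessian of f at 0 has rank 1. Corank 1: A-series; mu = 2 gives A_2.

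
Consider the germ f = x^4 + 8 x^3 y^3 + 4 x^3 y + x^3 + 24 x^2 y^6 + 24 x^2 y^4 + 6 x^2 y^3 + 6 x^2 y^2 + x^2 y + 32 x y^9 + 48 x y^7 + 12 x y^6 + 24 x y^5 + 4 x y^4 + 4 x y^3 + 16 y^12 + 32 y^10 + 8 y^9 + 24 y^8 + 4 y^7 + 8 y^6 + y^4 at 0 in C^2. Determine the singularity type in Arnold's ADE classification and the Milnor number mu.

Type D_{5}, Milnor number mu = 5.

The Hessian of f at 0 has rank 0. Corank 2; j^3 = x^2*(x + y) has shape L^2 M (L != M), so D-series; mu = 5 gives D_5.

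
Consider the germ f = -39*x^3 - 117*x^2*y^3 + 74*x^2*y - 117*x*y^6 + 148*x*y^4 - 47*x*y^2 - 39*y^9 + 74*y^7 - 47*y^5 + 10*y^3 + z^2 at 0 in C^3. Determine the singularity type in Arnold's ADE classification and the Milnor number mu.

Type D_4, Milnor number mu = 4.

The Hessian of f at 0 is [[0, 0, 0], [0, 0, 0], [0, 0, 2]] with rank 1, so corank 2. A Groebner basis of the Jacobian ideal J(f) in C{x,y,z} is {y^3, x^2 - 11*y^2/23, x*y - 16*y^2/23, z}; counting standard monomials gives mu = 4. Corank 2; j^3 = -(3*x - 2*y)*(13*x^2 - 16*x*y + 5*y^2) splits into three distinct lines over C (the quadratic factor has nonzero discriminant), so D_4.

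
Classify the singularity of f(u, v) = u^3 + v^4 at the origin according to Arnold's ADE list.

The Hessian of f at 0 is [[0, 0], [0, 0]] with rank 0, so corank 2. A Groebner basis of the Jacobian ideal J(f) in C{u,v} is {v^3, u^2}; counting standard monomials gives mu = 6. Corank 2; j^3 = u^3 is a perfect cube, so E-series; the 4-jet and mu = 6 give E_6.

E_{6}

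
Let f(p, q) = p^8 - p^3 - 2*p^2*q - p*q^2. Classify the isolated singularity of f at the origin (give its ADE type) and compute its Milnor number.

Type D9, Milnor number mu = 9.

The Hessian of f at 0 has rank 0. Corank 2; j^3 = -p*(p + q)^2 has shape L^2 M (L != M), so D-series; mu = 9 gives D_9.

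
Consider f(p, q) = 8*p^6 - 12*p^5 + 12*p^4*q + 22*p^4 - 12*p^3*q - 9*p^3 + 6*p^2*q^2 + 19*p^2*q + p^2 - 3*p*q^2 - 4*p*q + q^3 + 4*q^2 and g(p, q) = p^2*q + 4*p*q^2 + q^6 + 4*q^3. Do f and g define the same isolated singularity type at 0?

No.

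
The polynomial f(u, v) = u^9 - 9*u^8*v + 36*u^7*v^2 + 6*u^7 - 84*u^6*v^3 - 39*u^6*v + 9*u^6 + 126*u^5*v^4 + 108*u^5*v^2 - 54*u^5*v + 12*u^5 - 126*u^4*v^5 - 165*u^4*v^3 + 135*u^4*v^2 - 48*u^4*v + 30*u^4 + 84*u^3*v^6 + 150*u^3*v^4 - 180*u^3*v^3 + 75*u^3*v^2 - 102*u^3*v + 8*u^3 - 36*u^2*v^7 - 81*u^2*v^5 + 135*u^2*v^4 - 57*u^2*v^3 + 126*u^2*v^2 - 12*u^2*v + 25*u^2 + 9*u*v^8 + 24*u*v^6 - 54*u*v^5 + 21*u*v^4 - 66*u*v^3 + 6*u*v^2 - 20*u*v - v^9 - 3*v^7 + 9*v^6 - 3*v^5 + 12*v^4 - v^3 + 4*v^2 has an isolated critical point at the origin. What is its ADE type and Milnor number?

Type A_{2}, Milnor number mu = 2.

The Hessian of f at 0 is [[50, -20], [-20, 8]] with rank 1, so corank 1. A Groebner basis of the Jacobian ideal J(f) in C{u,v} is {v^2, u - 2*v/5}; counting standard monomials gives mu = 2. Corank 1: A-series; mu = 2 gives A_2.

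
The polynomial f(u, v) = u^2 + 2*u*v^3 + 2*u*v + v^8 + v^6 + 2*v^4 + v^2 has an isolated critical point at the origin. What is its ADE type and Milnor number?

The Hessian of f at 0 has rank 1. Corank 1: A-series; mu = 7 gives A_7.

Type A_7, Milnor number mu = 7.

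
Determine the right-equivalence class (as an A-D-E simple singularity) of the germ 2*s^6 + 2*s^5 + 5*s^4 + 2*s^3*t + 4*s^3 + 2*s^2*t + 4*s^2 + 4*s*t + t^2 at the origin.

The Hessian of f at 0 is [[8, 4], [4, 2]] with rank 1, so corank 1. A Groebner basis of the Jacobian ideal J(f) in C{s,t} is {s*t^2 - 4*s*t + 16*s/5 - 8*t^2/5 + 8*t/5, 8*s*t + t^3 + 4*t^2, s^2 + s*t - 2*s/5 + t^2/5 - t/5}; counting standard monomials gives mu = 5. Corank 1: A-series; mu = 5 gives A_5.

A_5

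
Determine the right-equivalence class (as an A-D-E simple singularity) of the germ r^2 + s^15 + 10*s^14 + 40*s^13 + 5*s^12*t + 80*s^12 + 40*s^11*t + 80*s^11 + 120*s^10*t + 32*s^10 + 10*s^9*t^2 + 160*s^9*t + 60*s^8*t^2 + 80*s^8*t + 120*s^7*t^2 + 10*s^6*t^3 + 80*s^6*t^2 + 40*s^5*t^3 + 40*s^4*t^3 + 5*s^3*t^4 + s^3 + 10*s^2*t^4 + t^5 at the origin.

E_8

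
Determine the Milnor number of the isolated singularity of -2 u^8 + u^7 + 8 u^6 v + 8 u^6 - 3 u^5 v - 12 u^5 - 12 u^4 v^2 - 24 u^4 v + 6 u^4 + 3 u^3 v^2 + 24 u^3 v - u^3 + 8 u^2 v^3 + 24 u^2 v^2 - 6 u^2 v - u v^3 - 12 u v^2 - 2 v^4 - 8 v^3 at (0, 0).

The Hessian of f at 0 is [[0, 0], [0, 0]] with rank 0, so corank 2. A Groebner basis of the Jacobian ideal J(f) in C{u,v} is {-3*u^2/220 - 3*u*v/55 + v^4 - v^3/220 - 3*v^2/55, u^3 - 147*u^2/110 - 294*u*v/55 + 831*v^3/110 - 294*v^2/55, u^2*v + 97*u^2/220 + 97*u*v/55 - 2543*v^3/660 + 97*v^2/55, -6*u^2/55 + u*v^2 - 24*u*v/55 + 108*v^3/55 - 24*v^2/55}; counting standard monomials gives mu = 7. Corank 2; j^3 = -(u + 2*v)^3 is a perfect cube, so E-series; the 4-jet and mu = 7 give E_7.

7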